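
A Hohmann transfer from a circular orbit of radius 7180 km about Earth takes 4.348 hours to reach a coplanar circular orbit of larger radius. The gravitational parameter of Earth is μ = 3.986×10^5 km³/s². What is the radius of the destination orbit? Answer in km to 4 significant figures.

r₂ = 35760 km

Transfer time t = 4.348 hours = 15652.8 s, and t = π√(a_t³/μ).
So a_t = (μ t²/π²)^(1/3) = (3.986×10^5 × (15652.8)² / π²)^(1/3) = 21469 km.
Since a_t = (r₁ + r₂)/2, r₂ = 2a_t − r₁ = 2×21469 − 7180 = 35758 km.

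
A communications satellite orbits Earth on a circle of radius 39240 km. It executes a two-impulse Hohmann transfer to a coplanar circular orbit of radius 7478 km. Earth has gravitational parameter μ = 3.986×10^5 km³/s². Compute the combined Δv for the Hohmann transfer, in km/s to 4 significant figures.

Semi-major axis of the transfer orbit: a_t = (39240 + 7478)/2 = 23359 km.
Circular speed at r₁: v₁ = √(μ/r₁) = √(3.986×10^5/39240) = 3.187 km/s.
On the transfer ellipse at r₁, v² = μ(2/r − 1/a) gives v_a = √[μ(2/r₁ − 1/a_t)] = 1.803 km/s.
First burn Δv₁ = |v_a − v₁| = 1.384 km/s.
At r₂, v₂ = √(μ/r₂) = 7.301 km/s.
Transfer-orbit speed at r₂: v_p = √[μ(2/r₂ − 1/a_t)] = 9.463 km/s.
Second burn Δv₂ = |v₂ − v_p| = 2.162 km/s.
Δv = Δv₁ + Δv₂ = 1.384 + 2.162 = 3.546 km/s.

Δv = 3.546 km/s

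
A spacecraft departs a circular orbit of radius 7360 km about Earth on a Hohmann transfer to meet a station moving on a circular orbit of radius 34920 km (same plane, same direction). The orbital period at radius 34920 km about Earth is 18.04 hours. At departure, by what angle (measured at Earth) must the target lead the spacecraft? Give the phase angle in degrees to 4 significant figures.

φ = 95.22°

From Kepler's third law T² = 4π²r³/μ at r = 34920 km, T = 18.04 hours = 18.04 × 3600 s = 64944 s: μ = 4π²r³/T² = 3.98570×10^5 km³/s².
Transfer-ellipse semi-major axis a_t = (r₁ + r₂)/2 = (7360 + 34920)/2 = 21140 km.
The half-period of the transfer ellipse is t = π√(a_t³/μ) = 15295.20 s.
The target's mean motion on its circular orbit is ω₂ = √(μ/r₂³) = 9.674774×10^-5 rad/s.
Angle swept by the target during transfer: ω₂·t = 1.479776 rad = 84.78°.
Arrival is 180° from departure on the ellipse, so φ = 180° − 84.78° = 95.22°.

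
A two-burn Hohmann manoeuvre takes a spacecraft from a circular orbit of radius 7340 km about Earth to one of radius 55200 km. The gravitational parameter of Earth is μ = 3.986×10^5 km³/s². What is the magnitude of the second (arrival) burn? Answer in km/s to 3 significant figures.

Δv₂ = 1.39 km/s

Transfer-ellipse semi-major axis a_t = (r₁ + r₂)/2 = (7340 + 55200)/2 = 31270 km.
Circular speed at r = 55200 km: v_c = √(μ/r) = 2.687 km/s.
Transfer-orbit speed at the same r (vis-viva, a = a_t): v_t = √[μ(2/r − 1/a_t)] = 1.302 km/s.
Δv₂ = |v_t − v_c| = |1.302 − 2.687| = 1.385 km/s.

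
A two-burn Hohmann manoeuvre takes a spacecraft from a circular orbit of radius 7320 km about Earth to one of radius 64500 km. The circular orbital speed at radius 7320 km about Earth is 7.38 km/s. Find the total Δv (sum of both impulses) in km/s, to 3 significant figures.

From the circular-orbit relation v² = μ/r at r = 7320 km: μ = v²r = (7.38)² × 7320 = 3.98679×10^5 km³/s².
Transfer-ellipse semi-major axis a_t = (r₁ + r₂)/2 = (7320 + 64500)/2 = 35910 km.
Circular speed at r₁: v₁ = √(μ/r₁) = √(3.98679×10^5/7320) = 7.3800 km/s.
Transfer-orbit speed at r₁ (vis-viva equation): v_p = √[μ(2/r₁ − 1/a_t)] = 9.8907 km/s.
First burn Δv₁ = |v_p − v₁| = 2.5107 km/s.
At r₂, v₂ = √(μ/r₂) = 2.4862 km/s.
Transfer-orbit speed at r₂: v_a = √[μ(2/r₂ − 1/a_t)] = 1.1225 km/s.
Second burn Δv₂ = |v₂ − v_a| = 1.3637 km/s.
Total Δv = Δv₁ + Δv₂ = 3.874 km/s.

Δv = 3.87 km/s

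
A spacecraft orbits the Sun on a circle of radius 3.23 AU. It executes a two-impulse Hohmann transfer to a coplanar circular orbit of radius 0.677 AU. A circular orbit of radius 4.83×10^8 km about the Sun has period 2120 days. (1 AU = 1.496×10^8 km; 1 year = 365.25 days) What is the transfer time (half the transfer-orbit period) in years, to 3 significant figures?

From Kepler's third law T² = 4π²r³/μ at r = 4.83×10^8 km, T = 2120 days = 2120 × 86400 s = 1.83168×10^8 s: μ = 4π²r³/T² = 1.32587×10^11 km³/s².
In km: r₁ = 3.23 × 1.496×10^8 = 4.83208×10^8 km; r₂ = 0.677 × 1.496×10^8 = 1.012792×10^8 km.
Semi-major axis of the transfer orbit: a_t = (4.83208×10^8 + 1.012792×10^8)/2 = 2.922436×10^8 km.
By Kepler's third law the transfer-orbit period is T = 2π√(a_t³/μ), so t = T/2 = 4.310×10^7 s.
Converting: 4.310×10^7 s ÷ 3.15576×10^7 s/year (365.25 × 86400) = 1.37 years.

t = 1.37 years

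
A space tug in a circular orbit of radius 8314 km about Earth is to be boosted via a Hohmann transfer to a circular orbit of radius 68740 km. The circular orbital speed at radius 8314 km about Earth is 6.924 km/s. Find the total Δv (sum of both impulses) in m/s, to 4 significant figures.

From the circular-orbit relation v² = μ/r at r = 8314 km: μ = v²r = (6.924)² × 8314 = 3.98588×10^5 km³/s².
Semi-major axis of the transfer orbit: a_t = (8314 + 68740)/2 = 38527 km.
At r₁ the circular-orbit speed is v₁ = √(μ/r₁) = 6.924 km/s.
Transfer-orbit speed at r₁ (vis-viva): v_p = √[μ(2/r₁ − 1/a_t)] = 9.249 km/s.
First burn Δv₁ = |v_p − v₁| = 2.325 km/s.
At r₂, v₂ = √(μ/r₂) = 2.408 km/s.
Transfer-orbit speed at r₂: v_a = √[μ(2/r₂ − 1/a_t)] = 1.119 km/s.
Second burn Δv₂ = |v₂ − v_a| = 1.289 km/s.
Δv = Δv₁ + Δv₂ = 2.325 + 1.289 = 3.614 km/s.

Δv = 3614 m/s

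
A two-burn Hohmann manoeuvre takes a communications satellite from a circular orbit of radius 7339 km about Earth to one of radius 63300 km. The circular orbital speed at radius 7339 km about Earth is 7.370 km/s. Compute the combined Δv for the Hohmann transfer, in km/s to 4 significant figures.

Δv = 3.862 km/s

From the circular-orbit relation v² = μ/r at r = 7339 km: μ = v²r = (7.370)² × 7339 = 3.98632×10^5 km³/s².
Semi-major axis of the transfer orbit: a_t = (7339 + 63300)/2 = 35319.5 km.
At r₁ the circular-orbit speed is v₁ = √(μ/r₁) = 7.370 km/s.
Transfer-orbit speed at r₁ (vis-viva equation): v_p = √[μ(2/r₁ − 1/a_t)] = 9.866 km/s.
First burn Δv₁ = |v_p − v₁| = 2.496 km/s.
At r₂, v₂ = √(μ/r₂) = 2.5095 km/s.
Transfer-orbit speed at r₂: v_a = √[μ(2/r₂ − 1/a_t)] = 1.1439 km/s.
Second burn Δv₂ = |v₂ − v_a| = 1.366 km/s.
Δv = Δv₁ + Δv₂ = 2.496 + 1.366 = 3.862 km/s.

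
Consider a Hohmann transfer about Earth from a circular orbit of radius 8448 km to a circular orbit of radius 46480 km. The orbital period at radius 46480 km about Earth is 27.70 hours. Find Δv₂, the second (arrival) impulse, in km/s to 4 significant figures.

From Kepler's third law T² = 4π²r³/μ at r = 46480 km, T = 27.70 hours = 27.70 × 3600 s = 99720 s: μ = 4π²r³/T² = 3.98652×10^5 km³/s².
Semi-major axis of the transfer orbit: a_t = (8448 + 46480)/2 = 27464 km.
Circular speed at r = 46480 km: v_c = √(μ/r) = 2.9286 km/s.
Vis-viva on the transfer ellipse at r = 46480 km gives v_t = √[μ(2/r − 1/a_t)] = 1.6243 km/s.
Δv₂ = |v_t − v_c| = |1.6243 − 2.9286| = 1.304 km/s.

Δv₂ = 1.304 km/s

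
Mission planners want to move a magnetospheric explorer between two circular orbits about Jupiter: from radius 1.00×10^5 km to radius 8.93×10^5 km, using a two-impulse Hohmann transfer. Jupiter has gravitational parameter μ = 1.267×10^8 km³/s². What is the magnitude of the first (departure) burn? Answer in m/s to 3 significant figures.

Semi-major axis of the transfer orbit: a_t = (1.000×10^5 + 8.930×10^5)/2 = 4.965×10^5 km.
On the circular orbit at r = 1.000×10^5 km, v_c = √(μ/r) = 35.595 km/s.
Vis-viva on the transfer ellipse at r = 1.000×10^5 km gives v_t = √[μ(2/r − 1/a_t)] = 47.737 km/s.
Δv₁ = |v_t − v_c| = |47.737 − 35.595| = 12.14 km/s.

Δv₁ = 12100 m/s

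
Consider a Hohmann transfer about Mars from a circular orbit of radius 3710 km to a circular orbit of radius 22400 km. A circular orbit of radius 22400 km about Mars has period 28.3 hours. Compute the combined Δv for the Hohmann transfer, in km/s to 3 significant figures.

Δv = 1.70 km/s

From Kepler's third law T² = 4π²r³/μ at r = 22400 km, T = 28.3 hours = 28.3 × 3600 s = 1.0188×10^5 s: μ = 4π²r³/T² = 42749.0 km³/s².
Transfer-ellipse semi-major axis a_t = (r₁ + r₂)/2 = (3710 + 22400)/2 = 13055 km.
Circular speed at r₁: v₁ = √(μ/r₁) = √(42749.0/3710) = 3.3945 km/s.
On the transfer ellipse at r₁, v² = μ(2/r − 1/a) gives v_p = √[μ(2/r₁ − 1/a_t)] = 4.4464 km/s.
First burn Δv₁ = |v_p − v₁| = 1.052 km/s.
Circular speed at r₂: v₂ = √(μ/r₂) = 1.38146 km/s.
Transfer-orbit speed at r₂: v_a = √[μ(2/r₂ − 1/a_t)] = 0.736440 km/s.
Second burn Δv₂ = |v₂ − v_a| = 0.6450 km/s.
Total Δv = Δv₁ + Δv₂ = 1.697 km/s.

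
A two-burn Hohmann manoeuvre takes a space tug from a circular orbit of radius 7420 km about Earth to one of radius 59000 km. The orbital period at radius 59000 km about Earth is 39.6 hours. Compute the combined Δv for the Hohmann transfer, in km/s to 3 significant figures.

From Kepler's third law T² = 4π²r³/μ at r = 59000 km, T = 39.6 hours = 39.6 × 3600 s = 1.4256×10^5 s: μ = 4π²r³/T² = 3.98952×10^5 km³/s².
Transfer-ellipse semi-major axis a_t = (r₁ + r₂)/2 = (7420 + 59000)/2 = 33210 km.
Circular speed at r₁: v₁ = √(μ/r₁) = √(3.98952×10^5/7420) = 7.3326 km/s.
Transfer-orbit speed at r₁ (vis-viva equation): v_p = √[μ(2/r₁ − 1/a_t)] = 9.7735 km/s.
First burn Δv₁ = |v_p − v₁| = 2.441 km/s.
At r₂, v₂ = √(μ/r₂) = 2.600 km/s.
Transfer-orbit speed at r₂: v_a = √[μ(2/r₂ − 1/a_t)] = 1.229 km/s.
Second burn Δv₂ = |v₂ − v_a| = 1.371 km/s.
Δv = Δv₁ + Δv₂ = 2.441 + 1.371 = 3.812 km/s.

Δv = 3.81 km/s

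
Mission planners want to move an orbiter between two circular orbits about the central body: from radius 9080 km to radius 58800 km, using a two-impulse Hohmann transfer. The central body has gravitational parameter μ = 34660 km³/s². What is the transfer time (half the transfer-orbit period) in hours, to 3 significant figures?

t = 29.3 hours

Semi-major axis of the transfer orbit: a_t = (9080 + 58800)/2 = 33940 km.
By Kepler's third law the transfer-orbit period is T = 2π√(a_t³/μ), so t = T/2 = 1.055×10^5 s.
Converting: 1.055×10^5 s ÷ 3600 s/hour = 29.3 hours.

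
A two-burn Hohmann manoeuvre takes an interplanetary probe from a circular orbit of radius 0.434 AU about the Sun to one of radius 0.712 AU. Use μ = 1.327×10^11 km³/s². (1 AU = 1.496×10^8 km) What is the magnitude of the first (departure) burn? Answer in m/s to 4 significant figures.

In km: r₁ = 0.434 × 1.496×10^8 = 6.49264×10^7 km; r₂ = 0.712 × 1.496×10^8 = 1.065152×10^8 km.
Semi-major axis of the transfer orbit: a_t = (6.49264×10^7 + 1.065152×10^8)/2 = 8.57208×10^7 km.
Circular speed at r = 6.49264×10^7 km: v_c = √(μ/r) = 45.209 km/s.
Transfer-orbit speed at the same r (vis-viva, a = a_t): v_t = √[μ(2/r − 1/a_t)] = 50.395 km/s.
Δv₁ = |v_t − v_c| = |50.395 − 45.209| = 5.186 km/s.

Δv₁ = 5186 m/s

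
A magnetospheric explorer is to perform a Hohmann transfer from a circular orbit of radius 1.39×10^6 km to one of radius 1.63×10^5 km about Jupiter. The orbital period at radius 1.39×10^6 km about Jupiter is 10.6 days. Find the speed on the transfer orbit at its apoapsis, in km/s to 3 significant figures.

From Kepler's third law T² = 4π²r³/μ at r = 1.39×10^6 km, T = 10.6 days = 10.6 × 86400 s = 9.1584×10^5 s: μ = 4π²r³/T² = 1.26405×10^8 km³/s².
Transfer-ellipse semi-major axis a_t = (r₁ + r₂)/2 = (1.390×10^6 + 1.630×10^5)/2 = 7.765×10^5 km.
At apoapsis, r = 1.390×10^6 km.
Vis-viva: v = √[μ(2/r − 1/a_t)] = √[1.26405×10^8 × (2/1.390×10^6 − 1/7.765×10^5)] = 4.369 km/s.

v = 4.37 km/s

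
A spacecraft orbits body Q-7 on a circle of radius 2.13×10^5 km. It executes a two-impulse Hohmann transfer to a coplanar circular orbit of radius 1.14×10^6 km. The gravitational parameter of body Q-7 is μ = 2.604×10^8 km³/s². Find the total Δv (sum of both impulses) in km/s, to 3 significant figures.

Semi-major axis of the transfer orbit: a_t = (2.130×10^5 + 1.140×10^6)/2 = 6.765×10^5 km.
Circular speed at r₁: v₁ = √(μ/r₁) = √(2.604×10^8/2.130×10^5) = 34.965 km/s.
On the transfer ellipse at r₁, v² = μ(2/r − 1/a) gives v_p = √[μ(2/r₁ − 1/a_t)] = 45.389 km/s.
First burn Δv₁ = |v_p − v₁| = 10.424 km/s.
At r₂, v₂ = √(μ/r₂) = 15.11360 km/s.
Transfer-orbit speed at r₂: v_a = √[μ(2/r₂ − 1/a_t)] = 8.480549 km/s.
Second burn Δv₂ = |v₂ − v_a| = 6.6331 km/s.
Total Δv = Δv₁ + Δv₂ = 17.06 km/s.

Δv = 17.1 km/s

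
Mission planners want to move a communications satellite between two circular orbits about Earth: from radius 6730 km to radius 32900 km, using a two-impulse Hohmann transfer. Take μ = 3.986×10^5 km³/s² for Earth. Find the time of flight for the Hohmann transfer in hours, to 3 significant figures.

t = 3.86 hours

The Hohmann ellipse has a_t = (r₁ + r₂)/2 = 19815 km.
Transfer time t = π√(a_t³/μ) = π√((19815)³ / 3.986×10^5) = 13880 s.
Converting: 13880 s ÷ 3600 s/hour = 3.86 hours.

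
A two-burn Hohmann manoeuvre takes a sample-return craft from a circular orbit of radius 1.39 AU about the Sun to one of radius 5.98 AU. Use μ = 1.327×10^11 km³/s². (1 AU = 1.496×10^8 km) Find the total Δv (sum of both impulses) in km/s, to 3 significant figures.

Δv = 11.6 km/s

In km: r₁ = 1.39 × 1.496×10^8 = 2.07944×10^8 km; r₂ = 5.98 × 1.496×10^8 = 8.94608×10^8 km.
Semi-major axis of the transfer orbit: a_t = (2.07944×10^8 + 8.94608×10^8)/2 = 5.51276×10^8 km.
At r₁ the circular-orbit speed is v₁ = √(μ/r₁) = 25.262 km/s.
On the transfer ellipse at r₁, vis-viva gives v_p = √[μ(2/r₁ − 1/a_t)] = 32.181 km/s.
First burn Δv₁ = |v_p − v₁| = 6.919 km/s.
At r₂, v₂ = √(μ/r₂) = 12.179 km/s.
Transfer-orbit speed at r₂: v_a = √[μ(2/r₂ − 1/a_t)] = 7.4801 km/s.
Second burn Δv₂ = |v₂ − v_a| = 4.699 km/s.
Δv = Δv₁ + Δv₂ = 6.919 + 4.699 = 11.62 km/s.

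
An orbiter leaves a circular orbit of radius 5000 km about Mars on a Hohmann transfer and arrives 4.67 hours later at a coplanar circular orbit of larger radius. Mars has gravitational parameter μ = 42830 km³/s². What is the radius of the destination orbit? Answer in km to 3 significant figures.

r₂ = 16400 km

Transfer time t = 4.67 hours = 16812 s, and t = π√(a_t³/μ).
So a_t = (μ t²/π²)^(1/3) = (42830 × (16812)² / π²)^(1/3) = 10704 km.
Since a_t = (r₁ + r₂)/2, r₂ = 2a_t − r₁ = 2×10704 − 5000 = 16408 km.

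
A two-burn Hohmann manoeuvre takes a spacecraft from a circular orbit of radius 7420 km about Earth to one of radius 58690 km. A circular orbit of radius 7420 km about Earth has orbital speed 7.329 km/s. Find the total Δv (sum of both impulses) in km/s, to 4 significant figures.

From the circular-orbit relation v² = μ/r at r = 7420 km: μ = v²r = (7.329)² × 7420 = 3.98560×10^5 km³/s².
The Hohmann ellipse has a_t = (r₁ + r₂)/2 = 33055 km.
At r₁ the circular-orbit speed is v₁ = √(μ/r₁) = 7.329 km/s.
On the transfer ellipse at r₁, v² = μ(2/r − 1/a) gives v_p = √[μ(2/r₁ − 1/a_t)] = 9.766 km/s.
First burn Δv₁ = |v_p − v₁| = 2.437 km/s.
Circular speed at r₂: v₂ = √(μ/r₂) = 2.606 km/s.
Transfer-orbit speed at r₂: v_a = √[μ(2/r₂ − 1/a_t)] = 1.235 km/s.
Second burn Δv₂ = |v₂ − v_a| = 1.371 km/s.
Δv = Δv₁ + Δv₂ = 2.437 + 1.371 = 3.808 km/s.

Δv = 3.808 km/s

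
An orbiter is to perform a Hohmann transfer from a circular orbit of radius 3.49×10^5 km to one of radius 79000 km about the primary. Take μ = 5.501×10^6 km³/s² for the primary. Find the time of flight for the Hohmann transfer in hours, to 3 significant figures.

The Hohmann ellipse has a_t = (r₁ + r₂)/2 = 2.140×10^5 km.
Half the transfer-orbit period gives t = π√(a_t³/μ) = 1.326×10^5 s.
Converting: 1.326×10^5 s ÷ 3600 s/hour = 36.8 hours.

t = 36.8 hours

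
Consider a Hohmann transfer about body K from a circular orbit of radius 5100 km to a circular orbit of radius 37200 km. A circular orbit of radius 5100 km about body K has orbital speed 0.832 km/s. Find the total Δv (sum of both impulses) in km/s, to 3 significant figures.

Δv = 0.428 km/s

From the circular-orbit relation v² = μ/r at r = 5100 km: μ = v²r = (0.832)² × 5100 = 3530.34 km³/s².
The Hohmann ellipse has a_t = (r₁ + r₂)/2 = 21150 km.
Circular speed at r₁: v₁ = √(μ/r₁) = √(3530.34/5100) = 0.83200 km/s.
On the transfer ellipse at r₁, vis-viva equation gives v_p = √[μ(2/r₁ − 1/a_t)] = 1.1034 km/s.
First burn Δv₁ = |v_p − v₁| = 0.2714 km/s.
Circular speed at r₂: v₂ = √(μ/r₂) = 0.3081 km/s.
Transfer-orbit speed at r₂: v_a = √[μ(2/r₂ − 1/a_t)] = 0.1513 km/s.
Second burn Δv₂ = |v₂ − v_a| = 0.1568 km/s.
Δv = Δv₁ + Δv₂ = 0.2714 + 0.1568 = 0.4282 km/s.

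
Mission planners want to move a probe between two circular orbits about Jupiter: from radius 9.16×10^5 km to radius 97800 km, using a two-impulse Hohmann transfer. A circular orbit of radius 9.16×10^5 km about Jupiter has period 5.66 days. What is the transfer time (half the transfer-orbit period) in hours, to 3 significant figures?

From Kepler's third law T² = 4π²r³/μ at r = 9.16×10^5 km, T = 5.66 days = 5.66 × 86400 s = 4.89024×10^5 s: μ = 4π²r³/T² = 1.26878×10^8 km³/s².
The Hohmann ellipse has a_t = (r₁ + r₂)/2 = 5.069×10^5 km.
By Kepler's third law the transfer-orbit period is T = 2π√(a_t³/μ), so t = T/2 = 1.007×10^5 s.
Converting: 1.007×10^5 s ÷ 3600 s/hour = 28.0 hours.

t = 28.0 hours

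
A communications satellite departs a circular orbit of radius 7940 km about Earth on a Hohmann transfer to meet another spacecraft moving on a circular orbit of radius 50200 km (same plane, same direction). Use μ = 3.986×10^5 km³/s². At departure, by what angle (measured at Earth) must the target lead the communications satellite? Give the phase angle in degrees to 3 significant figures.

φ = 101°

Transfer-ellipse semi-major axis a_t = (r₁ + r₂)/2 = (7940 + 50200)/2 = 29070 km.
The half-period of the transfer ellipse is t = π√(a_t³/μ) = 24663 s.
The target's mean motion on its circular orbit is ω₂ = √(μ/r₂³) = 5.6132×10^-5 rad/s.
Angle swept by the target during transfer: ω₂·t = 1.3844 rad = 79.32°.
Arrival is 180° from departure on the ellipse, so φ = 180° − 79.32° = 101°.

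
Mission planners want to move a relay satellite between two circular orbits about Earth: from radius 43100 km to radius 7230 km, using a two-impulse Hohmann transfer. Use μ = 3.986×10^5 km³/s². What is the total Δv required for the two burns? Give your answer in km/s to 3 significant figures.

Δv = 3.70 km/s

Transfer-ellipse semi-major axis a_t = (r₁ + r₂)/2 = (43100 + 7230)/2 = 25165 km.
At r₁ the circular-orbit speed is v₁ = √(μ/r₁) = 3.041 km/s.
Transfer-orbit speed at r₁ (vis-viva): v_a = √[μ(2/r₁ − 1/a_t)] = 1.630 km/s.
First burn Δv₁ = |v_a − v₁| = 1.411 km/s.
Circular speed at r₂: v₂ = √(μ/r₂) = 7.425 km/s.
Transfer-orbit speed at r₂: v_p = √[μ(2/r₂ − 1/a_t)] = 9.717 km/s.
Second burn Δv₂ = |v₂ − v_p| = 2.292 km/s.
Total Δv = Δv₁ + Δv₂ = 3.703 km/s.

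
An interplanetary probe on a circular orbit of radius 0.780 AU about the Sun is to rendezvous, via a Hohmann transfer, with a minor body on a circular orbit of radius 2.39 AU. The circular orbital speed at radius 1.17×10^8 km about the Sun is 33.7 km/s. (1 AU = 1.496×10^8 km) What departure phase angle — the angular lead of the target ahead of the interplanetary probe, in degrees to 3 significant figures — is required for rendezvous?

φ = 82.8°

From the circular-orbit relation v² = μ/r at r = 1.17×10^8 km: μ = v²r = (33.7)² × 1.17×10^8 = 1.32876×10^11 km³/s².
In km: r₁ = 0.780 × 1.496×10^8 = 1.16688×10^8 km; r₂ = 2.39 × 1.496×10^8 = 3.57544×10^8 km.
Semi-major axis of the transfer orbit: a_t = (1.16688×10^8 + 3.57544×10^8)/2 = 2.37116×10^8 km.
The half-period of the transfer ellipse is t = π√(a_t³/μ) = 3.1468×10^7 s.
Target angular speed ω₂ = √(μ/r₂³) = 5.3917×10^-8 rad/s.
Angle swept by the target during transfer: ω₂·t = 1.6967 rad = 97.21°.
The interplanetary probe traverses 180° on the transfer ellipse, so the target must lead by 180° − 97.21° = 82.8°.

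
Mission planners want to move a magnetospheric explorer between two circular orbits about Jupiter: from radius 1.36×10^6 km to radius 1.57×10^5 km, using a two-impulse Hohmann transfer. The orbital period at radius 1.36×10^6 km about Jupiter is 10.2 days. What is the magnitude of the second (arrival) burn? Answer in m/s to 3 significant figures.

Δv₂ = 9680 m/s

From Kepler's third law T² = 4π²r³/μ at r = 1.36×10^6 km, T = 10.2 days = 10.2 × 86400 s = 8.8128×10^5 s: μ = 4π²r³/T² = 1.27864×10^8 km³/s².
Semi-major axis of the transfer orbit: a_t = (1.360×10^6 + 1.570×10^5)/2 = 7.585×10^5 km.
Circular speed at r = 1.570×10^5 km: v_c = √(μ/r) = 28.538 km/s.
Vis-viva on the transfer ellipse at r = 1.570×10^5 km gives v_t = √[μ(2/r − 1/a_t)] = 38.213 km/s.
Δv₂ = |v_t − v_c| = |38.213 − 28.538| = 9.675 km/s.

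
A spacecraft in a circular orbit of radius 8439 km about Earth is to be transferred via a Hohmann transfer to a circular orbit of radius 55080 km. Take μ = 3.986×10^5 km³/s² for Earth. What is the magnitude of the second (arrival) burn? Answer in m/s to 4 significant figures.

Δv₂ = 1303 m/s

Transfer-ellipse semi-major axis a_t = (r₁ + r₂)/2 = (8439 + 55080)/2 = 31759.5 km.
On the circular orbit at r = 55080 km, v_c = √(μ/r) = 2.690 km/s.
Vis-viva on the transfer ellipse at r = 55080 km gives v_t = √[μ(2/r − 1/a_t)] = 1.387 km/s.
Δv₂ = |v_t − v_c| = |1.387 − 2.690| = 1.303 km/s.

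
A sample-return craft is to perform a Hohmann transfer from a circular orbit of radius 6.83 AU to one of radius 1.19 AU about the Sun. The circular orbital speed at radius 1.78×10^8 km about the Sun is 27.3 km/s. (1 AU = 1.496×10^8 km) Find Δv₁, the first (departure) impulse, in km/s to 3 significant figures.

Δv₁ = 5.19 km/s

From the circular-orbit relation v² = μ/r at r = 1.78×10^8 km: μ = v²r = (27.3)² × 1.78×10^8 = 1.32662×10^11 km³/s².
In km: r₁ = 6.83 × 1.496×10^8 = 1.021768×10^9 km; r₂ = 1.19 × 1.496×10^8 = 1.78024×10^8 km.
Semi-major axis of the transfer orbit: a_t = (1.021768×10^9 + 1.78024×10^8)/2 = 5.99896×10^8 km.
On the circular orbit at r = 1.021768×10^9 km, v_c = √(μ/r) = 11.3945 km/s.
Transfer-orbit speed at the same r (vis-viva, a = a_t): v_t = √[μ(2/r − 1/a_t)] = 6.20723 km/s.
Δv₁ = |v_t − v_c| = |6.20723 − 11.3945| = 5.187 km/s.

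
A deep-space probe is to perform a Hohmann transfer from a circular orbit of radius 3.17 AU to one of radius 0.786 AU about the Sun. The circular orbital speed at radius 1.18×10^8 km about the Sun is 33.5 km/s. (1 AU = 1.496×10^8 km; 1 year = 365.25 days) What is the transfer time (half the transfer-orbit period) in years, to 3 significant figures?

From the circular-orbit relation v² = μ/r at r = 1.18×10^8 km: μ = v²r = (33.5)² × 1.18×10^8 = 1.32426×10^11 km³/s².
In km: r₁ = 3.17 × 1.496×10^8 = 4.74232×10^8 km; r₂ = 0.786 × 1.496×10^8 = 1.175856×10^8 km.
Transfer-ellipse semi-major axis a_t = (r₁ + r₂)/2 = (4.74232×10^8 + 1.175856×10^8)/2 = 2.959088×10^8 km.
Transfer time t = π√(a_t³/μ) = π√((2.959088×10^8)³ / 1.32426×10^11) = 4.394×10^7 s.
Converting: 4.394×10^7 s ÷ 3.15576×10^7 s/year (365.25 × 86400) = 1.39 years.

t = 1.39 years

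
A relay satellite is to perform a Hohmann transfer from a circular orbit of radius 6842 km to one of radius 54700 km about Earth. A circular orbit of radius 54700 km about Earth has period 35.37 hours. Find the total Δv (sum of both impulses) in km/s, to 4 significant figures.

Δv = 3.970 km/s

From Kepler's third law T² = 4π²r³/μ at r = 54700 km, T = 35.37 hours = 35.37 × 3600 s = 1.27332×10^5 s: μ = 4π²r³/T² = 3.98517×10^5 km³/s².
Semi-major axis of the transfer orbit: a_t = (6842 + 54700)/2 = 30771 km.
At r₁ the circular-orbit speed is v₁ = √(μ/r₁) = 7.63188 km/s.
On the transfer ellipse at r₁, v² = μ(2/r − 1/a) gives v_p = √[μ(2/r₁ − 1/a_t)] = 10.1755 km/s.
First burn Δv₁ = |v_p − v₁| = 2.544 km/s.
At r₂, v₂ = √(μ/r₂) = 2.699 km/s.
Transfer-orbit speed at r₂: v_a = √[μ(2/r₂ − 1/a_t)] = 1.273 km/s.
Second burn Δv₂ = |v₂ − v_a| = 1.426 km/s.
Total Δv = Δv₁ + Δv₂ = 3.970 km/s.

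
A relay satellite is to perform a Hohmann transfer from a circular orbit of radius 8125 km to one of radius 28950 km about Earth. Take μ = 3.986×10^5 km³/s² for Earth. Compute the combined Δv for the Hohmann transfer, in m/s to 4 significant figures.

Δv = 3003 m/s

The Hohmann ellipse has a_t = (r₁ + r₂)/2 = 18537.5 km.
At r₁ the circular-orbit speed is v₁ = √(μ/r₁) = 7.004 km/s.
Transfer-orbit speed at r₁ (vis-viva): v_p = √[μ(2/r₁ − 1/a_t)] = 8.753 km/s.
First burn Δv₁ = |v_p − v₁| = 1.749 km/s.
Circular speed at r₂: v₂ = √(μ/r₂) = 3.711 km/s.
Transfer-orbit speed at r₂: v_a = √[μ(2/r₂ − 1/a_t)] = 2.457 km/s.
Second burn Δv₂ = |v₂ − v_a| = 1.254 km/s.
Total Δv = Δv₁ + Δv₂ = 3.003 km/s.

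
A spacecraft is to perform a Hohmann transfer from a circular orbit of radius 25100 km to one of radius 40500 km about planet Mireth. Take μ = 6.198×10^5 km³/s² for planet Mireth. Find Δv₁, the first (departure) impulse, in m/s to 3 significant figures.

Δv₁ = 553 m/s

Transfer-ellipse semi-major axis a_t = (r₁ + r₂)/2 = (25100 + 40500)/2 = 32800 km.
On the circular orbit at r = 25100 km, v_c = √(μ/r) = 4.9692 km/s.
Transfer-orbit speed at the same r (vis-viva, a = a_t): v_t = √[μ(2/r − 1/a_t)] = 5.5218 km/s.
Δv₁ = |v_t − v_c| = |5.5218 − 4.9692| = 0.5526 km/s.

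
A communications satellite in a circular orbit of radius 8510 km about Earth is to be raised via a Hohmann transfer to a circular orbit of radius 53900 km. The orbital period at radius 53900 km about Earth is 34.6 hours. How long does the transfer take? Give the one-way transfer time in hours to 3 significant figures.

From Kepler's third law T² = 4π²r³/μ at r = 53900 km, T = 34.6 hours = 34.6 × 3600 s = 1.2456×10^5 s: μ = 4π²r³/T² = 3.98445×10^5 km³/s².
Transfer-ellipse semi-major axis a_t = (r₁ + r₂)/2 = (8510 + 53900)/2 = 31205 km.
Half the transfer-orbit period gives t = π√(a_t³/μ) = 27430 s.
Converting: 27430 s ÷ 3600 s/hour = 7.62 hours.

t = 7.62 hours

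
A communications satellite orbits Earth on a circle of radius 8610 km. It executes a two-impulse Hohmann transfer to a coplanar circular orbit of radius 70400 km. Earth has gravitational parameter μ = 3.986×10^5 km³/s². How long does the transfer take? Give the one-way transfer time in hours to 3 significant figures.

Transfer-ellipse semi-major axis a_t = (r₁ + r₂)/2 = (8610 + 70400)/2 = 39505 km.
By Kepler's third law the transfer-orbit period is T = 2π√(a_t³/μ), so t = T/2 = 39070 s.
Converting: 39070 s ÷ 3600 s/hour = 10.9 hours.

t = 10.9 hours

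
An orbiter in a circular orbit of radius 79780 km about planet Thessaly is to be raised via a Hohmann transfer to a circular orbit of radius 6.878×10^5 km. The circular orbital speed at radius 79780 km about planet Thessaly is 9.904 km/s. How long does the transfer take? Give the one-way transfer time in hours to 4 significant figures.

t = 74.17 hours

From the circular-orbit relation v² = μ/r at r = 79780 km: μ = v²r = (9.904)² × 79780 = 7.82556×10^6 km³/s².
Transfer-ellipse semi-major axis a_t = (r₁ + r₂)/2 = (79780 + 6.878×10^5)/2 = 3.8379×10^5 km.
By Kepler's third law the transfer-orbit period is T = 2π√(a_t³/μ), so t = T/2 = 2.670×10^5 s.
Converting: 2.670×10^5 s ÷ 3600 s/hour = 74.17 hours.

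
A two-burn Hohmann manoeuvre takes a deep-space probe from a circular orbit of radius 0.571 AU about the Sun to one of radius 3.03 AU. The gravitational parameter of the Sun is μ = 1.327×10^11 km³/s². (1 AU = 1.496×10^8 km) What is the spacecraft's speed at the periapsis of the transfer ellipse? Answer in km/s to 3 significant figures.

v = 51.1 km/s

In km: r₁ = 0.571 × 1.496×10^8 = 8.54216×10^7 km; r₂ = 3.03 × 1.496×10^8 = 4.53288×10^8 km.
Transfer-ellipse semi-major axis a_t = (r₁ + r₂)/2 = (8.54216×10^7 + 4.53288×10^8)/2 = 2.693548×10^8 km.
The periapsis of the transfer ellipse is at r = 8.54216×10^7 km.
Vis-viva: v = √[μ(2/r − 1/a_t)] = √[1.327×10^11 × (2/8.54216×10^7 − 1/2.693548×10^8)] = 51.13 km/s.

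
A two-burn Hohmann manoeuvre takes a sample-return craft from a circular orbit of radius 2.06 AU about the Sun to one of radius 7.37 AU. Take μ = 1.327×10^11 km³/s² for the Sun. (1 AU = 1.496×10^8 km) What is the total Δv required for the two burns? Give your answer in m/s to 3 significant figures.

In km: r₁ = 2.06 × 1.496×10^8 = 3.08176×10^8 km; r₂ = 7.37 × 1.496×10^8 = 1.102552×10^9 km.
Semi-major axis of the transfer orbit: a_t = (3.08176×10^8 + 1.102552×10^9)/2 = 7.05364×10^8 km.
At r₁ the circular-orbit speed is v₁ = √(μ/r₁) = 20.751 km/s.
Transfer-orbit speed at r₁ (v² = μ(2/r − 1/a)): v_p = √[μ(2/r₁ − 1/a_t)] = 25.944 km/s.
First burn Δv₁ = |v_p − v₁| = 5.193 km/s.
At r₂, v₂ = √(μ/r₂) = 10.9707 km/s.
Transfer-orbit speed at r₂: v_a = √[μ(2/r₂ − 1/a_t)] = 7.25151 km/s.
Second burn Δv₂ = |v₂ − v_a| = 3.719 km/s.
Δv = Δv₁ + Δv₂ = 5.193 + 3.719 = 8.912 km/s.

Δv = 8910 m/s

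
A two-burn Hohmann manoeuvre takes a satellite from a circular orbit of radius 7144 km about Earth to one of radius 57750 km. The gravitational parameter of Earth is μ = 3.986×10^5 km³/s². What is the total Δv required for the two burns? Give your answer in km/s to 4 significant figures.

Transfer-ellipse semi-major axis a_t = (r₁ + r₂)/2 = (7144 + 57750)/2 = 32447 km.
At r₁ the circular-orbit speed is v₁ = √(μ/r₁) = 7.4696 km/s.
On the transfer ellipse at r₁, v² = μ(2/r − 1/a) gives v_p = √[μ(2/r₁ − 1/a_t)] = 9.9652 km/s.
First burn Δv₁ = |v_p − v₁| = 2.496 km/s.
Circular speed at r₂: v₂ = √(μ/r₂) = 2.627 km/s.
Transfer-orbit speed at r₂: v_a = √[μ(2/r₂ − 1/a_t)] = 1.233 km/s.
Second burn Δv₂ = |v₂ − v_a| = 1.394 km/s.
Δv = Δv₁ + Δv₂ = 2.496 + 1.394 = 3.890 km/s.

Δv = 3.890 km/s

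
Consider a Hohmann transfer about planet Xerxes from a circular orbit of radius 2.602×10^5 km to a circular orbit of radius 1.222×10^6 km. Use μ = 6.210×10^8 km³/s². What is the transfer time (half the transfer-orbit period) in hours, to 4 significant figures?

Semi-major axis of the transfer orbit: a_t = (2.602×10^5 + 1.222×10^6)/2 = 7.411×10^5 km.
By Kepler's third law the transfer-orbit period is T = 2π√(a_t³/μ), so t = T/2 = 80430 s.
Converting: 80430 s ÷ 3600 s/hour = 22.34 hours.

t = 22.34 hours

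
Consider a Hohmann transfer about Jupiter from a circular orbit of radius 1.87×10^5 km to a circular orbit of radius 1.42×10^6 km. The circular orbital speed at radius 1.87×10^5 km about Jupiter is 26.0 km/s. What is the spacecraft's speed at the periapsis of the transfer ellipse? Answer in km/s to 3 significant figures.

v = 34.6 km/s

From the circular-orbit relation v² = μ/r at r = 1.87×10^5 km: μ = v²r = (26.0)² × 1.87×10^5 = 1.26412×10^8 km³/s².
Transfer-ellipse semi-major axis a_t = (r₁ + r₂)/2 = (1.870×10^5 + 1.420×10^6)/2 = 8.035×10^5 km.
At periapsis, r = 1.870×10^5 km.
From the vis-viva equation, v = √[μ(2/r − 1/a_t)] = 34.56 km/s.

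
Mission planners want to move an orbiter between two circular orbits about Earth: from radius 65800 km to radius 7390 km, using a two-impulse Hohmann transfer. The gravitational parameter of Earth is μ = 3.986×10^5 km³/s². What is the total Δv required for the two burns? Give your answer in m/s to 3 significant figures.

The Hohmann ellipse has a_t = (r₁ + r₂)/2 = 36595 km.
Circular speed at r₁: v₁ = √(μ/r₁) = √(3.986×10^5/65800) = 2.461 km/s.
On the transfer ellipse at r₁, vis-viva gives v_a = √[μ(2/r₁ − 1/a_t)] = 1.106 km/s.
First burn Δv₁ = |v_a − v₁| = 1.355 km/s.
At r₂, v₂ = √(μ/r₂) = 7.344 km/s.
Transfer-orbit speed at r₂: v_p = √[μ(2/r₂ − 1/a_t)] = 9.848 km/s.
Second burn Δv₂ = |v₂ − v_p| = 2.504 km/s.
Total Δv = Δv₁ + Δv₂ = 3.859 km/s.

Δv = 3860 m/s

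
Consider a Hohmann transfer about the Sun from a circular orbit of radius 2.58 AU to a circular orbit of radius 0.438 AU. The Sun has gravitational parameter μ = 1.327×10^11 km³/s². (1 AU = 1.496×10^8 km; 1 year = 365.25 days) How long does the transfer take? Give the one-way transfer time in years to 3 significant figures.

In km: r₁ = 2.58 × 1.496×10^8 = 3.85968×10^8 km; r₂ = 0.438 × 1.496×10^8 = 6.55248×10^7 km.
Semi-major axis of the transfer orbit: a_t = (3.85968×10^8 + 6.55248×10^7)/2 = 2.257464×10^8 km.
Transfer time t = π√(a_t³/μ) = π√((2.257464×10^8)³ / 1.327×10^11) = 2.925×10^7 s.
Converting: 2.925×10^7 s ÷ 3.15576×10^7 s/year (365.25 × 86400) = 0.927 years.

t = 0.927 years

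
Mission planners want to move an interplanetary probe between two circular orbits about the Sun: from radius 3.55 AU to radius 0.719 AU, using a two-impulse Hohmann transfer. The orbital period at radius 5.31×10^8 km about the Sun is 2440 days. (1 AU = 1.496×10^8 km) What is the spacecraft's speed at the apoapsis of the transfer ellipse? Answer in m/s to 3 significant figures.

From Kepler's third law T² = 4π²r³/μ at r = 5.31×10^8 km, T = 2440 days = 2440 × 86400 s = 2.10816×10^8 s: μ = 4π²r³/T² = 1.32995×10^11 km³/s².
In km: r₁ = 3.55 × 1.496×10^8 = 5.3108×10^8 km; r₂ = 0.719 × 1.496×10^8 = 1.075624×10^8 km.
Semi-major axis of the transfer orbit: a_t = (5.3108×10^8 + 1.075624×10^8)/2 = 3.193212×10^8 km.
The apoapsis of the transfer ellipse is at r = 5.3108×10^8 km.
Vis-viva: v = √[μ(2/r − 1/a_t)] = √[1.32995×10^11 × (2/5.3108×10^8 − 1/3.193212×10^8)] = 9.184 km/s.

v = 9180 m/s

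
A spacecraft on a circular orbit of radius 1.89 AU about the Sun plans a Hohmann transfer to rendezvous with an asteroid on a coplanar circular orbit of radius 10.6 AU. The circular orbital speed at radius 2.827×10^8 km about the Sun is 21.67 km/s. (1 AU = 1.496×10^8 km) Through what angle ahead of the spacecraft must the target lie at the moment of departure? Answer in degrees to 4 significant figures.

From the circular-orbit relation v² = μ/r at r = 2.827×10^8 km: μ = v²r = (21.67)² × 2.827×10^8 = 1.32753×10^11 km³/s².
In km: r₁ = 1.89 × 1.496×10^8 = 2.82744×10^8 km; r₂ = 10.6 × 1.496×10^8 = 1.58576×10^9 km.
Transfer-ellipse semi-major axis a_t = (r₁ + r₂)/2 = (2.82744×10^8 + 1.58576×10^9)/2 = 9.34252×10^8 km.
Transfer time t = π√(a_t³/μ) = 2.4622×10^8 s.
The target's mean motion on its circular orbit is ω₂ = √(μ/r₂³) = 5.7699×10^-9 rad/s.
Angle swept by the target during transfer: ω₂·t = 1.4207 rad = 81.40°.
The spacecraft traverses 180° on the transfer ellipse, so the target must lead by 180° − 81.40° = 98.60°.

φ = 98.60°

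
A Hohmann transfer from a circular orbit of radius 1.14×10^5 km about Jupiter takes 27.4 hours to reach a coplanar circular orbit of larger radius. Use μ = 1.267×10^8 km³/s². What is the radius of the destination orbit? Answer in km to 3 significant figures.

Transfer time t = 27.4 hours = 98640 s, and t = π√(a_t³/μ).
So a_t = (μ t²/π²)^(1/3) = (1.267×10^8 × (98640)² / π²)^(1/3) = 4.9987×10^5 km.
Since a_t = (r₁ + r₂)/2, r₂ = 2a_t − r₁ = 2×4.9987×10^5 − 1.140×10^5 = 8.8574×10^5 km.

r₂ = 8.86×10^5 km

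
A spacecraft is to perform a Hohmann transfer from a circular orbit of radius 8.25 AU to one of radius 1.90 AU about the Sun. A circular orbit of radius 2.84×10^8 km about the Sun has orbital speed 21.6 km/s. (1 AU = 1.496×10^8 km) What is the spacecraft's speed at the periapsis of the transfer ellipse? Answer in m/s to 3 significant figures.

From the circular-orbit relation v² = μ/r at r = 2.84×10^8 km: μ = v²r = (21.6)² × 2.84×10^8 = 1.32503×10^11 km³/s².
In km: r₁ = 8.25 × 1.496×10^8 = 1.2342×10^9 km; r₂ = 1.90 × 1.496×10^8 = 2.8424×10^8 km.
Transfer-ellipse semi-major axis a_t = (r₁ + r₂)/2 = (1.2342×10^9 + 2.8424×10^8)/2 = 7.5922×10^8 km.
The periapsis of the transfer ellipse is at r = 2.8424×10^8 km.
Vis-viva: v = √[μ(2/r − 1/a_t)] = √[1.32503×10^11 × (2/2.8424×10^8 − 1/7.5922×10^8)] = 27.53 km/s.

v = 27500 m/s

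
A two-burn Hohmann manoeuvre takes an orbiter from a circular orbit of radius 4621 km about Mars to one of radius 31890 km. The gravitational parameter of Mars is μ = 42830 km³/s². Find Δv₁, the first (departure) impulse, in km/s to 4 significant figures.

Δv₁ = 0.9794 km/s

The Hohmann ellipse has a_t = (r₁ + r₂)/2 = 18255.5 km.
Circular speed at r = 4621 km: v_c = √(μ/r) = 3.0444 km/s.
Transfer-orbit speed at the same r (vis-viva, a = a_t): v_t = √[μ(2/r − 1/a_t)] = 4.0238 km/s.
Δv₁ = |v_t − v_c| = |4.0238 − 3.0444| = 0.9794 km/s.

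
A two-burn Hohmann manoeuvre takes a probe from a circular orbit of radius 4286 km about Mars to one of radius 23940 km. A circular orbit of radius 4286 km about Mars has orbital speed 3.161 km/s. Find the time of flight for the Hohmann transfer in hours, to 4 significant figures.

t = 7.070 hours

From the circular-orbit relation v² = μ/r at r = 4286 km: μ = v²r = (3.161)² × 4286 = 42825.4 km³/s².
Semi-major axis of the transfer orbit: a_t = (4286 + 23940)/2 = 14113 km.
Transfer time t = π√(a_t³/μ) = π√((14113)³ / 42825.4) = 25452 s.
Converting: 25452 s ÷ 3600 s/hour = 7.070 hours.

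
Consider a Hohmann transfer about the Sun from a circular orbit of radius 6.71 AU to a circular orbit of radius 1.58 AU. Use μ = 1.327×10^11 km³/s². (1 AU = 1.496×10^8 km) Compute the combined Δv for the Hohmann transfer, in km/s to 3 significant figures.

In km: r₁ = 6.71 × 1.496×10^8 = 1.003816×10^9 km; r₂ = 1.58 × 1.496×10^8 = 2.36368×10^8 km.
Semi-major axis of the transfer orbit: a_t = (1.003816×10^9 + 2.36368×10^8)/2 = 6.20092×10^8 km.
At r₁ the circular-orbit speed is v₁ = √(μ/r₁) = 11.498 km/s.
Transfer-orbit speed at r₁ (vis-viva): v_a = √[μ(2/r₁ − 1/a_t)] = 7.0986 km/s.
First burn Δv₁ = |v_a − v₁| = 4.399 km/s.
Circular speed at r₂: v₂ = √(μ/r₂) = 23.694 km/s.
Transfer-orbit speed at r₂: v_p = √[μ(2/r₂ − 1/a_t)] = 30.147 km/s.
Second burn Δv₂ = |v₂ − v_p| = 6.453 km/s.
Total Δv = Δv₁ + Δv₂ = 10.85 km/s.

Δv = 10.9 km/s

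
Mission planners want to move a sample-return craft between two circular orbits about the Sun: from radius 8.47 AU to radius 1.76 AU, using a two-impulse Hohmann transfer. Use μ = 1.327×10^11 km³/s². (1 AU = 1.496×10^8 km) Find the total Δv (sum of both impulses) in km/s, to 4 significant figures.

In km: r₁ = 8.47 × 1.496×10^8 = 1.267112×10^9 km; r₂ = 1.76 × 1.496×10^8 = 2.63296×10^8 km.
The Hohmann ellipse has a_t = (r₁ + r₂)/2 = 7.65204×10^8 km.
At r₁ the circular-orbit speed is v₁ = √(μ/r₁) = 10.234 km/s.
On the transfer ellipse at r₁, vis-viva equation gives v_a = √[μ(2/r₁ − 1/a_t)] = 6.0029 km/s.
First burn Δv₁ = |v_a − v₁| = 4.231 km/s.
At r₂, v₂ = √(μ/r₂) = 22.450 km/s.
Transfer-orbit speed at r₂: v_p = √[μ(2/r₂ − 1/a_t)] = 28.889 km/s.
Second burn Δv₂ = |v₂ − v_p| = 6.439 km/s.
Δv = Δv₁ + Δv₂ = 4.231 + 6.439 = 10.67 km/s.

Δv = 10.67 km/s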